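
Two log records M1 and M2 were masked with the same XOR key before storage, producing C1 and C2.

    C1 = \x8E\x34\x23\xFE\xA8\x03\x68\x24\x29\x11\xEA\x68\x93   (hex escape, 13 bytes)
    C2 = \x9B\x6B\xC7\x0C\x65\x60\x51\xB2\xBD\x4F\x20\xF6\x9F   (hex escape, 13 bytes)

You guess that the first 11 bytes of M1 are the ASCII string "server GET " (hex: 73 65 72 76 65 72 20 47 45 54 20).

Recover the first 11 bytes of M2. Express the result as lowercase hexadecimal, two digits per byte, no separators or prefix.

First, C1 ⊕ C2 = (M1 ⊕ K) ⊕ (M2 ⊕ K) = M1 ⊕ M2, so the key drops out. Then M2 = (M1 ⊕ M2) ⊕ M1 over the first 11 bytes.
byte 0: (8e ⊕ 9b) ⊕ 73 = 15 ⊕ 73 = 66
byte 1: (34 ⊕ 6b) ⊕ 65 = 5f ⊕ 65 = 3a
byte 2: (23 ⊕ c7) ⊕ 72 = e4 ⊕ 72 = 96
byte 3: (fe ⊕ 0c) ⊕ 76 = f2 ⊕ 76 = 84
byte 4: (a8 ⊕ 65) ⊕ 65 = cd ⊕ 65 = a8
byte 5: (03 ⊕ 60) ⊕ 72 = 63 ⊕ 72 = 11
byte 6: (68 ⊕ 51) ⊕ 20 = 39 ⊕ 20 = 19
byte 7: (24 ⊕ b2) ⊕ 47 = 96 ⊕ 47 = d1
byte 8: (29 ⊕ bd) ⊕ 45 = 94 ⊕ 45 = d1
byte 9: (11 ⊕ 4f) ⊕ 54 = 5e ⊕ 54 = 0a
byte 10: (ea ⊕ 20) ⊕ 20 = ca ⊕ 20 = ea

663a9684a81119d1d10aea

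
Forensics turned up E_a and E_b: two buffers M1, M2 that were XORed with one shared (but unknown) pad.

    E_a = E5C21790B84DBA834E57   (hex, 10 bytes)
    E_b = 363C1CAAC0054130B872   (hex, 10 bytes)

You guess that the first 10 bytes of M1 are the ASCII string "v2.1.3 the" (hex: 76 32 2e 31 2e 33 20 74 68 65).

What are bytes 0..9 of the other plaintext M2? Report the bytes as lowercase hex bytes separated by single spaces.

a5 cc 25 0b 56 7b db c7 9e 40

First, E_a ⊕ E_b = (M1 ⊕ K) ⊕ (M2 ⊕ K) = M1 ⊕ M2, so the key drops out. Then M2 = (M1 ⊕ M2) ⊕ M1 over the first 10 bytes.
byte 0: (e5 ^ 36) ^ 76 = d3 ^ 76 = a5
byte 1: (c2 ^ 3c) ^ 32 = fe ^ 32 = cc
byte 2: (17 ^ 1c) ^ 2e = 0b ^ 2e = 25
byte 3: (90 ^ aa) ^ 31 = 3a ^ 31 = 0b
byte 4: (b8 ^ c0) ^ 2e = 78 ^ 2e = 56
byte 5: (4d ^ 05) ^ 33 = 48 ^ 33 = 7b
byte 6: (ba ^ 41) ^ 20 = fb ^ 20 = db
byte 7: (83 ^ 30) ^ 74 = b3 ^ 74 = c7
byte 8: (4e ^ b8) ^ 68 = f6 ^ 68 = 9e
byte 9: (57 ^ 72) ^ 65 = 25 ^ 65 = 40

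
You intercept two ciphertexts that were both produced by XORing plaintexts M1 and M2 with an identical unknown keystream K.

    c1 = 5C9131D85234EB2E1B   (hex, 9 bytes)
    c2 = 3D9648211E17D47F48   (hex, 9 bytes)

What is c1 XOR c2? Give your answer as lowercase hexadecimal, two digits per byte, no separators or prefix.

610779f94c233f5153

c1 ⊕ c2 = (M1 ⊕ K) ⊕ (M2 ⊕ K) = M1 ⊕ M2 — the shared key cancels under XOR.
01011100 xor 00111101 = 01100001
10010001 xor 10010110 = 00000111
00110001 xor 01001000 = 01111001
11011000 xor 00100001 = 11111001
01010010 xor 00011110 = 01001100
00110100 xor 00010111 = 00100011
11101011 xor 11010100 = 00111111
00101110 xor 01111111 = 01010001
00011011 xor 01001000 = 01010011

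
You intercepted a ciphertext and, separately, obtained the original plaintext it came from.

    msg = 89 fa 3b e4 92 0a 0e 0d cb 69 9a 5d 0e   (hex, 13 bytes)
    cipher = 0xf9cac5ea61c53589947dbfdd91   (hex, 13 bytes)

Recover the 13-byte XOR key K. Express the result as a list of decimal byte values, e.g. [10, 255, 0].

Since cipher = msg ⊕ K, XORing both sides with msg gives K = msg ⊕ cipher.
89 ⊕ f9 = 70
fa ⊕ ca = 30
3b ⊕ c5 = fe
e4 ⊕ ea = 0e
92 ⊕ 61 = f3
0a ⊕ c5 = cf
0e ⊕ 35 = 3b
0d ⊕ 89 = 84
cb ⊕ 94 = 5f
69 ⊕ 7d = 14
9a ⊕ bf = 25
5d ⊕ dd = 80
0e ⊕ 91 = 9f

[112, 48, 254, 14, 243, 207, 59, 132, 95, 20, 37, 128, 159]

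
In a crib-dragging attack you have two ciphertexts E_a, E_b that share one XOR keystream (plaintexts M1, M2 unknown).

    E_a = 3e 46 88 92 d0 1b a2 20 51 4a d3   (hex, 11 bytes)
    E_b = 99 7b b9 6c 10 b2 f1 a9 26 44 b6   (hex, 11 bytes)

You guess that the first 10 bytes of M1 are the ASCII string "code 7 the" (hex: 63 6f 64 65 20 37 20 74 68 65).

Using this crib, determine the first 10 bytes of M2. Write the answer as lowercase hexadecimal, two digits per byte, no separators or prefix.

c452559be09e73fd1f6b

First, E_a ⊕ E_b = (M1 ⊕ K) ⊕ (M2 ⊕ K) = M1 ⊕ M2, so the key drops out. Then M2 = (M1 ⊕ M2) ⊕ M1 over the first 10 bytes.
byte 0: (3e ⊕ 99) ⊕ 63 = a7 ⊕ 63 = c4
byte 1: (46 ⊕ 7b) ⊕ 6f = 3d ⊕ 6f = 52
byte 2: (88 ⊕ b9) ⊕ 64 = 31 ⊕ 64 = 55
byte 3: (92 ⊕ 6c) ⊕ 65 = fe ⊕ 65 = 9b
byte 4: (d0 ⊕ 10) ⊕ 20 = c0 ⊕ 20 = e0
byte 5: (1b ⊕ b2) ⊕ 37 = a9 ⊕ 37 = 9e
byte 6: (a2 ⊕ f1) ⊕ 20 = 53 ⊕ 20 = 73
byte 7: (20 ⊕ a9) ⊕ 74 = 89 ⊕ 74 = fd
byte 8: (51 ⊕ 26) ⊕ 68 = 77 ⊕ 68 = 1f
byte 9: (4a ⊕ 44) ⊕ 65 = 0e ⊕ 65 = 6b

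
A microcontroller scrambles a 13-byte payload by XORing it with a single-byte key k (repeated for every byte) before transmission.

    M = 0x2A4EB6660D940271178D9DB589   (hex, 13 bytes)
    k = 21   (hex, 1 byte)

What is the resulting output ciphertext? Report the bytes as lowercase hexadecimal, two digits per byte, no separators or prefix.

0b6f97472cb5235036acbc94a8

The 1-byte key repeats, so the effective keystream is 21 21 21 21 21 21 21 21 21 21 21 21 21.
byte 0: 2a XOR 21 = 0b
byte 1: 4e XOR 21 = 6f
byte 2: b6 XOR 21 = 97
byte 3: 66 XOR 21 = 47
byte 4: 0d XOR 21 = 2c
byte 5: 94 XOR 21 = b5
byte 6: 02 XOR 21 = 23
byte 7: 71 XOR 21 = 50
byte 8: 17 XOR 21 = 36
byte 9: 8d XOR 21 = ac
byte 10: 9d XOR 21 = bc
byte 11: b5 XOR 21 = 94
byte 12: 89 XOR 21 = a8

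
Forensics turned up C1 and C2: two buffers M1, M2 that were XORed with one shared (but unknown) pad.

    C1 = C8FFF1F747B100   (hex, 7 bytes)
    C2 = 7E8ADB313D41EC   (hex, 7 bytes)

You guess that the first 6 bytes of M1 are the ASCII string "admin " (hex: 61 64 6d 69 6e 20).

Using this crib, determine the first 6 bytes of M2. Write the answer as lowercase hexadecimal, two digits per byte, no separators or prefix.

d71147af14d0

First, C1 ⊕ C2 = (M1 ⊕ K) ⊕ (M2 ⊕ K) = M1 ⊕ M2, so the key drops out. Then M2 = (M1 ⊕ M2) ⊕ M1 over the first 6 bytes.
byte 0: (c8 xor 7e) xor 61 = b6 xor 61 = d7
byte 1: (ff xor 8a) xor 64 = 75 xor 64 = 11
byte 2: (f1 xor db) xor 6d = 2a xor 6d = 47
byte 3: (f7 xor 31) xor 69 = c6 xor 69 = af
byte 4: (47 xor 3d) xor 6e = 7a xor 6e = 14
byte 5: (b1 xor 41) xor 20 = f0 xor 20 = d0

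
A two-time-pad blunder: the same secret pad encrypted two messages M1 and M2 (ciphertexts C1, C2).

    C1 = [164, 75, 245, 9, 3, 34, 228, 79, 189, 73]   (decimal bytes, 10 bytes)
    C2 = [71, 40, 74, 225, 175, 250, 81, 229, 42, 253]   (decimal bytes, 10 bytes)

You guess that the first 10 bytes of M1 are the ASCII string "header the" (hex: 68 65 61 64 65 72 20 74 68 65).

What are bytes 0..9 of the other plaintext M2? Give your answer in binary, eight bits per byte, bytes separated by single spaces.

First, C1 ⊕ C2 = (M1 ⊕ K) ⊕ (M2 ⊕ K) = M1 ⊕ M2, so the key drops out. Then M2 = (M1 ⊕ M2) ⊕ M1 over the first 10 bytes.
byte 0: (a4 ⊕ 47) ⊕ 68 = e3 ⊕ 68 = 8b
byte 1: (4b ⊕ 28) ⊕ 65 = 63 ⊕ 65 = 06
byte 2: (f5 ⊕ 4a) ⊕ 61 = bf ⊕ 61 = de
byte 3: (09 ⊕ e1) ⊕ 64 = e8 ⊕ 64 = 8c
byte 4: (03 ⊕ af) ⊕ 65 = ac ⊕ 65 = c9
byte 5: (22 ⊕ fa) ⊕ 72 = d8 ⊕ 72 = aa
byte 6: (e4 ⊕ 51) ⊕ 20 = b5 ⊕ 20 = 95
byte 7: (4f ⊕ e5) ⊕ 74 = aa ⊕ 74 = de
byte 8: (bd ⊕ 2a) ⊕ 68 = 97 ⊕ 68 = ff
byte 9: (49 ⊕ fd) ⊕ 65 = b4 ⊕ 65 = d1

10001011 00000110 11011110 10001100 11001001 10101010 10010101 11011110 11111111 11010001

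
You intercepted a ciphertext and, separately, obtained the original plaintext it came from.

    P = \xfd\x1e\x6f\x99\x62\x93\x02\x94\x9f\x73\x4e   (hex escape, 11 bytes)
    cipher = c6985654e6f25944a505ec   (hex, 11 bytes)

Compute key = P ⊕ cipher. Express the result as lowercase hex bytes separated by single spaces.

3b 86 39 cd 84 61 5b d0 3a 76 a2

Since cipher = P ⊕ key, XORing both sides with P gives key = P ⊕ cipher.
byte 0: fd ^ c6 = 3b
byte 1: 1e ^ 98 = 86
byte 2: 6f ^ 56 = 39
byte 3: 99 ^ 54 = cd
byte 4: 62 ^ e6 = 84
byte 5: 93 ^ f2 = 61
byte 6: 02 ^ 59 = 5b
byte 7: 94 ^ 44 = d0
byte 8: 9f ^ a5 = 3a
byte 9: 73 ^ 05 = 76
byte 10: 4e ^ ec = a2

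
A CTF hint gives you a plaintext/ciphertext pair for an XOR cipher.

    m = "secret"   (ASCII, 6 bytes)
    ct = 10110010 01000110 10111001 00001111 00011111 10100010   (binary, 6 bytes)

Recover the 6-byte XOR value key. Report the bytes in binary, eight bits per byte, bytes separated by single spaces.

Since ct = m ⊕ key, XORing both sides with m gives key = m ⊕ ct.
73 xor b2 = c1
65 xor 46 = 23
63 xor b9 = da
72 xor 0f = 7d
65 xor 1f = 7a
74 xor a2 = d6

11000001 00100011 11011010 01111101 01111010 11010110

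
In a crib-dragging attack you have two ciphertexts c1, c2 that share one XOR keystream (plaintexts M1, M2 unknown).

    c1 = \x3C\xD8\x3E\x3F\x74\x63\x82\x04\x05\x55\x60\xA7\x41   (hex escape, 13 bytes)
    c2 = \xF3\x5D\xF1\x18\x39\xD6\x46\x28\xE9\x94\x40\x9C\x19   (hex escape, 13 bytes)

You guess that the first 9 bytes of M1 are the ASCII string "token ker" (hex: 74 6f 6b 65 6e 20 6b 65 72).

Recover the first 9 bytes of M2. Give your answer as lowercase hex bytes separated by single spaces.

bb ea a4 42 23 95 af 49 9e

First, c1 ⊕ c2 = (M1 ⊕ K) ⊕ (M2 ⊕ K) = M1 ⊕ M2, so the key drops out. Then M2 = (M1 ⊕ M2) ⊕ M1 over the first 9 bytes.
byte 0: (3c xor f3) xor 74 = cf xor 74 = bb
byte 1: (d8 xor 5d) xor 6f = 85 xor 6f = ea
byte 2: (3e xor f1) xor 6b = cf xor 6b = a4
byte 3: (3f xor 18) xor 65 = 27 xor 65 = 42
byte 4: (74 xor 39) xor 6e = 4d xor 6e = 23
byte 5: (63 xor d6) xor 20 = b5 xor 20 = 95
byte 6: (82 xor 46) xor 6b = c4 xor 6b = af
byte 7: (04 xor 28) xor 65 = 2c xor 65 = 49
byte 8: (05 xor e9) xor 72 = ec xor 72 = 9e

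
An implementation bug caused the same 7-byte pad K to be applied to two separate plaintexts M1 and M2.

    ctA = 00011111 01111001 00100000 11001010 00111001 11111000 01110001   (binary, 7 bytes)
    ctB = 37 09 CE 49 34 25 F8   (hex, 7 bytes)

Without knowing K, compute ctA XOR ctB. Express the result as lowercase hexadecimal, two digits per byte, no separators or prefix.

2870ee830ddd89

ctA ⊕ ctB = (M1 ⊕ K) ⊕ (M2 ⊕ K) = M1 ⊕ M2 — the shared key cancels under XOR.
1f XOR 37 = 28
79 XOR 09 = 70
20 XOR ce = ee
ca XOR 49 = 83
39 XOR 34 = 0d
f8 XOR 25 = dd
71 XOR f8 = 89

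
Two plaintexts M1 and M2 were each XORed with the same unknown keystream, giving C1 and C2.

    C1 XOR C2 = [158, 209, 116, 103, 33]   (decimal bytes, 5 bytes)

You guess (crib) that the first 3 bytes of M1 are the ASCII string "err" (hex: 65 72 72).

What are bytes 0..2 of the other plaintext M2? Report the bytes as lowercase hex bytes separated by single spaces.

fb a3 06

Since C1 ⊕ C2 = M1 ⊕ M2, XORing with the guessed M1 bytes yields the corresponding M2 bytes: M2 = (C1 ⊕ C2) ⊕ M1.
byte 0: 9e XOR 65 = fb
byte 1: d1 XOR 72 = a3
byte 2: 74 XOR 72 = 06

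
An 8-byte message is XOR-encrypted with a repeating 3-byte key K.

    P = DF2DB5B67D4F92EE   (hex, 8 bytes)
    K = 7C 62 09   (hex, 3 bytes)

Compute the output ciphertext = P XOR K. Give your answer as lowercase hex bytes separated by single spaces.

The 3-byte key repeats, so the effective keystream is 7c 62 09 7c 62 09 7c 62.
byte 0: df xor 7c = a3
byte 1: 2d xor 62 = 4f
byte 2: b5 xor 09 = bc
byte 3: b6 xor 7c = ca
byte 4: 7d xor 62 = 1f
byte 5: 4f xor 09 = 46
byte 6: 92 xor 7c = ee
byte 7: ee xor 62 = 8c

a3 4f bc ca 1f 46 ee 8c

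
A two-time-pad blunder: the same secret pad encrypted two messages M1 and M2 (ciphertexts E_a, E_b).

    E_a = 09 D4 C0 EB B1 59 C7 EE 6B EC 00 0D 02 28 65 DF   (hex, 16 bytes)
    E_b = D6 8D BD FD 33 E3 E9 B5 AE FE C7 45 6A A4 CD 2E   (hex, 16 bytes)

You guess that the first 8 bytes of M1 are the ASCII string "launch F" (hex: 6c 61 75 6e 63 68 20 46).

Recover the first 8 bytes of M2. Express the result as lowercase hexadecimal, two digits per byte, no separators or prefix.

First, E_a ⊕ E_b = (M1 ⊕ K) ⊕ (M2 ⊕ K) = M1 ⊕ M2, so the key drops out. Then M2 = (M1 ⊕ M2) ⊕ M1 over the first 8 bytes.
byte 0: (09 ^ d6) ^ 6c = df ^ 6c = b3
byte 1: (d4 ^ 8d) ^ 61 = 59 ^ 61 = 38
byte 2: (c0 ^ bd) ^ 75 = 7d ^ 75 = 08
byte 3: (eb ^ fd) ^ 6e = 16 ^ 6e = 78
byte 4: (b1 ^ 33) ^ 63 = 82 ^ 63 = e1
byte 5: (59 ^ e3) ^ 68 = ba ^ 68 = d2
byte 6: (c7 ^ e9) ^ 20 = 2e ^ 20 = 0e
byte 7: (ee ^ b5) ^ 46 = 5b ^ 46 = 1d

b3380878e1d20e1d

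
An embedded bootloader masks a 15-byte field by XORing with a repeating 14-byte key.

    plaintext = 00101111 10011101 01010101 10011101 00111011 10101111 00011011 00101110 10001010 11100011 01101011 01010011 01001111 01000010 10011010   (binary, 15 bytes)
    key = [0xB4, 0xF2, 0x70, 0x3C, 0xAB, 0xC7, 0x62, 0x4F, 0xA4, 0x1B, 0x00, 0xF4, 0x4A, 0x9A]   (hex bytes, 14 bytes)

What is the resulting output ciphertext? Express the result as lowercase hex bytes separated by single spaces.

The 14-byte key repeats, so the effective keystream is b4 f2 70 3c ab c7 62 4f a4 1b 00 f4 4a 9a b4.
byte 0: 2f ^ b4 = 9b
byte 1: 9d ^ f2 = 6f
byte 2: 55 ^ 70 = 25
byte 3: 9d ^ 3c = a1
byte 4: 3b ^ ab = 90
byte 5: af ^ c7 = 68
byte 6: 1b ^ 62 = 79
byte 7: 2e ^ 4f = 61
byte 8: 8a ^ a4 = 2e
byte 9: e3 ^ 1b = f8
byte 10: 6b ^ 00 = 6b
byte 11: 53 ^ f4 = a7
byte 12: 4f ^ 4a = 05
byte 13: 42 ^ 9a = d8
byte 14: 9a ^ b4 = 2e

9b 6f 25 a1 90 68 79 61 2e f8 6b a7 05 d8 2e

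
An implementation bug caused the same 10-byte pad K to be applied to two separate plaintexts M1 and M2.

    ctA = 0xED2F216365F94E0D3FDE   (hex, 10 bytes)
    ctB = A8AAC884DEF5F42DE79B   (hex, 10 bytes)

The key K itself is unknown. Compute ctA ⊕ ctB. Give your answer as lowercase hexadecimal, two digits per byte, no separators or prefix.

ctA ⊕ ctB = (M1 ⊕ K) ⊕ (M2 ⊕ K) = M1 ⊕ M2 — the shared key cancels under XOR.
11101101 xor 10101000 = 01000101
00101111 xor 10101010 = 10000101
00100001 xor 11001000 = 11101001
01100011 xor 10000100 = 11100111
01100101 xor 11011110 = 10111011
11111001 xor 11110101 = 00001100
01001110 xor 11110100 = 10111010
00001101 xor 00101101 = 00100000
00111111 xor 11100111 = 11011000
11011110 xor 10011011 = 01000101

4585e9e7bb0cba20d845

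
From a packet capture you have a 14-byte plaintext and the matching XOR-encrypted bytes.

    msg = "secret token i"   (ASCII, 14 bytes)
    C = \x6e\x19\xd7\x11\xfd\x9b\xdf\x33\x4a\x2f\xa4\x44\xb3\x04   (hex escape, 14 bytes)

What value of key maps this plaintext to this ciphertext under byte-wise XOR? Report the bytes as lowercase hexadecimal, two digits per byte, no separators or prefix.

Since C = msg ⊕ key, XORing both sides with msg gives key = msg ⊕ C.
01110011 ⊕ 01101110 = 00011101
01100101 ⊕ 00011001 = 01111100
01100011 ⊕ 11010111 = 10110100
01110010 ⊕ 00010001 = 01100011
01100101 ⊕ 11111101 = 10011000
01110100 ⊕ 10011011 = 11101111
00100000 ⊕ 11011111 = 11111111
01110100 ⊕ 00110011 = 01000111
01101111 ⊕ 01001010 = 00100101
01101011 ⊕ 00101111 = 01000100
01100101 ⊕ 10100100 = 11000001
01101110 ⊕ 01000100 = 00101010
00100000 ⊕ 10110011 = 10010011
01101001 ⊕ 00000100 = 01101101

1d7cb46398efff472544c12a936d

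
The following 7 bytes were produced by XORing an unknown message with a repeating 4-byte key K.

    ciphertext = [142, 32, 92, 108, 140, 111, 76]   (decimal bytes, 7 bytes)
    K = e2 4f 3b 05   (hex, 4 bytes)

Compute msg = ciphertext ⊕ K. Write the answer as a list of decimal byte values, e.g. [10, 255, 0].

[108, 111, 103, 105, 110, 32, 119]

The 4-byte key repeats, so the effective keystream is e2 4f 3b 05 e2 4f 3b.
byte 0: 10001110 XOR 11100010 = 01101100
byte 1: 00100000 XOR 01001111 = 01101111
byte 2: 01011100 XOR 00111011 = 01100111
byte 3: 01101100 XOR 00000101 = 01101001
byte 4: 10001100 XOR 11100010 = 01101110
byte 5: 01101111 XOR 01001111 = 00100000
byte 6: 01001100 XOR 00111011 = 01110111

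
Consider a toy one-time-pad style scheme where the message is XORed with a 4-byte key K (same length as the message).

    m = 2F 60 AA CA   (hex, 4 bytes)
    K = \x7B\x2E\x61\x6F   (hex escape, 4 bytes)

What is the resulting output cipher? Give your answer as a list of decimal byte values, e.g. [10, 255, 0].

[84, 78, 203, 165]

byte 0:  47 XOR 123 =  84
byte 1:  96 XOR  46 =  78
byte 2: 170 XOR  97 = 203
byte 3: 202 XOR 111 = 165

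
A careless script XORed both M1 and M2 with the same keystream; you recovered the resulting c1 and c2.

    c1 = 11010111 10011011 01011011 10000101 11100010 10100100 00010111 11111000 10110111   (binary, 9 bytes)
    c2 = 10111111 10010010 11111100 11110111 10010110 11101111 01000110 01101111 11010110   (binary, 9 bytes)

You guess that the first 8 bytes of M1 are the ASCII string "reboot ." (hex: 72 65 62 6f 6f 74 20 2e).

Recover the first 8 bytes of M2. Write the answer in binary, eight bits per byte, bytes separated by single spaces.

00011010 01101100 11000101 00011101 00011011 00111111 01110001 10111001

First, c1 ⊕ c2 = (M1 ⊕ K) ⊕ (M2 ⊕ K) = M1 ⊕ M2, so the key drops out. Then M2 = (M1 ⊕ M2) ⊕ M1 over the first 8 bytes.
byte 0: (d7 ^ bf) ^ 72 = 68 ^ 72 = 1a
byte 1: (9b ^ 92) ^ 65 = 09 ^ 65 = 6c
byte 2: (5b ^ fc) ^ 62 = a7 ^ 62 = c5
byte 3: (85 ^ f7) ^ 6f = 72 ^ 6f = 1d
byte 4: (e2 ^ 96) ^ 6f = 74 ^ 6f = 1b
byte 5: (a4 ^ ef) ^ 74 = 4b ^ 74 = 3f
byte 6: (17 ^ 46) ^ 20 = 51 ^ 20 = 71
byte 7: (f8 ^ 6f) ^ 2e = 97 ^ 2e = b9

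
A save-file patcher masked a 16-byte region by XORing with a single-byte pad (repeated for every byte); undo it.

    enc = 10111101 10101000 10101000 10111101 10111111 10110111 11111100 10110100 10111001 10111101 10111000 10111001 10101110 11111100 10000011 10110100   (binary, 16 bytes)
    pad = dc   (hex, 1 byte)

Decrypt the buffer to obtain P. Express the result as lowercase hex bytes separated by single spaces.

The 1-byte key repeats, so the effective keystream is dc dc dc dc dc dc dc dc dc dc dc dc dc dc dc dc.
byte 0: 10111101 ^ 11011100 = 01100001
byte 1: 10101000 ^ 11011100 = 01110100
byte 2: 10101000 ^ 11011100 = 01110100
byte 3: 10111101 ^ 11011100 = 01100001
byte 4: 10111111 ^ 11011100 = 01100011
byte 5: 10110111 ^ 11011100 = 01101011
byte 6: 11111100 ^ 11011100 = 00100000
byte 7: 10110100 ^ 11011100 = 01101000
byte 8: 10111001 ^ 11011100 = 01100101
byte 9: 10111101 ^ 11011100 = 01100001
byte 10: 10111000 ^ 11011100 = 01100100
byte 11: 10111001 ^ 11011100 = 01100101
byte 12: 10101110 ^ 11011100 = 01110010
byte 13: 11111100 ^ 11011100 = 00100000
byte 14: 10000011 ^ 11011100 = 01011111
byte 15: 10110100 ^ 11011100 = 01101000

61 74 74 61 63 6b 20 68 65 61 64 65 72 20 5f 68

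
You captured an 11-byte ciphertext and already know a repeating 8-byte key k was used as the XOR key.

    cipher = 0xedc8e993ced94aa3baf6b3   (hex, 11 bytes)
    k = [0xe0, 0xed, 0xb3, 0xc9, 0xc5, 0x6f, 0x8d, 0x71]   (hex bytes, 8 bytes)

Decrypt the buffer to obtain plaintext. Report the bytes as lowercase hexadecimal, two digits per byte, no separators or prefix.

The 8-byte key repeats, so the effective keystream is e0 ed b3 c9 c5 6f 8d 71 e0 ed b3.
byte 0: ed xor e0 = 0d
byte 1: c8 xor ed = 25
byte 2: e9 xor b3 = 5a
byte 3: 93 xor c9 = 5a
byte 4: ce xor c5 = 0b
byte 5: d9 xor 6f = b6
byte 6: 4a xor 8d = c7
byte 7: a3 xor 71 = d2
byte 8: ba xor e0 = 5a
byte 9: f6 xor ed = 1b
byte 10: b3 xor b3 = 00

0d255a5a0bb6c7d25a1b00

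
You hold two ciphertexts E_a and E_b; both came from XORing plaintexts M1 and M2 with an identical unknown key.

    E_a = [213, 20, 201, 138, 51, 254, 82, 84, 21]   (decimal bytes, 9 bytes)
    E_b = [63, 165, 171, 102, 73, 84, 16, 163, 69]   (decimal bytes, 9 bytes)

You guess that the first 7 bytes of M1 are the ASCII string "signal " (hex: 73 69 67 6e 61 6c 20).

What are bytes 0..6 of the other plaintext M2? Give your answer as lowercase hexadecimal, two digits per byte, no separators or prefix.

99d805821bc662

First, E_a ⊕ E_b = (M1 ⊕ K) ⊕ (M2 ⊕ K) = M1 ⊕ M2, so the key drops out. Then M2 = (M1 ⊕ M2) ⊕ M1 over the first 7 bytes.
byte 0: (d5 XOR 3f) XOR 73 = ea XOR 73 = 99
byte 1: (14 XOR a5) XOR 69 = b1 XOR 69 = d8
byte 2: (c9 XOR ab) XOR 67 = 62 XOR 67 = 05
byte 3: (8a XOR 66) XOR 6e = ec XOR 6e = 82
byte 4: (33 XOR 49) XOR 61 = 7a XOR 61 = 1b
byte 5: (fe XOR 54) XOR 6c = aa XOR 6c = c6
byte 6: (52 XOR 10) XOR 20 = 42 XOR 20 = 62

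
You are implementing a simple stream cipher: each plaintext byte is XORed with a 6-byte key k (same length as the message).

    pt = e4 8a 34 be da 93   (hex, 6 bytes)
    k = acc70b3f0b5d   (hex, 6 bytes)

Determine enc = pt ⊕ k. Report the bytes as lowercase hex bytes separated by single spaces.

11100100 xor 10101100 = 01001000
10001010 xor 11000111 = 01001101
00110100 xor 00001011 = 00111111
10111110 xor 00111111 = 10000001
11011010 xor 00001011 = 11010001
10010011 xor 01011101 = 11001110

48 4d 3f 81 d1 ce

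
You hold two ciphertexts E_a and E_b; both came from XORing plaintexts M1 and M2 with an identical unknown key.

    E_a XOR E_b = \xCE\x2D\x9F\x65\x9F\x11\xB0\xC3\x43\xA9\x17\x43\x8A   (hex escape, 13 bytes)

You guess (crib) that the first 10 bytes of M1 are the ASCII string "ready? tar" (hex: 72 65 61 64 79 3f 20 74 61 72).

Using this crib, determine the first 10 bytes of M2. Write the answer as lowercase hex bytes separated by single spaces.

Since E_a ⊕ E_b = M1 ⊕ M2, XORing with the guessed M1 bytes yields the corresponding M2 bytes: M2 = (E_a ⊕ E_b) ⊕ M1.
ce xor 72 = bc
2d xor 65 = 48
9f xor 61 = fe
65 xor 64 = 01
9f xor 79 = e6
11 xor 3f = 2e
b0 xor 20 = 90
c3 xor 74 = b7
43 xor 61 = 22
a9 xor 72 = db

bc 48 fe 01 e6 2e 90 b7 22 db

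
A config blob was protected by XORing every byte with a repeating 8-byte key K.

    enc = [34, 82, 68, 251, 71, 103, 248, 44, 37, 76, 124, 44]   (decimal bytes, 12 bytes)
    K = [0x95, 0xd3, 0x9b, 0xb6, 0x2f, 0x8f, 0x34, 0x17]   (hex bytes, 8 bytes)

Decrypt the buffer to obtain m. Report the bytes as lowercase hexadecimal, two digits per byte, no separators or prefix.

b781df4d68e8cc3bb09fe79a

The 8-byte key repeats, so the effective keystream is 95 d3 9b b6 2f 8f 34 17 95 d3 9b b6.
byte 0:  34 ^ 149 = 183
byte 1:  82 ^ 211 = 129
byte 2:  68 ^ 155 = 223
byte 3: 251 ^ 182 =  77
byte 4:  71 ^  47 = 104
byte 5: 103 ^ 143 = 232
byte 6: 248 ^  52 = 204
byte 7:  44 ^  23 =  59
byte 8:  37 ^ 149 = 176
byte 9:  76 ^ 211 = 159
byte 10: 124 ^ 155 = 231
byte 11:  44 ^ 182 = 154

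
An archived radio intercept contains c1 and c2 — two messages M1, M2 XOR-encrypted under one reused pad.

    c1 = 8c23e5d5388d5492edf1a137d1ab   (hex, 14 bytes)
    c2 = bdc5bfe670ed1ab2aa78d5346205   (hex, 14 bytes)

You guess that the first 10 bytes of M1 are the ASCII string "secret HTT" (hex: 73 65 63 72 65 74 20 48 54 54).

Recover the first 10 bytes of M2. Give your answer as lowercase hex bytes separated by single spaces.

42 83 39 41 2d 14 6e 68 13 dd

First, c1 ⊕ c2 = (M1 ⊕ K) ⊕ (M2 ⊕ K) = M1 ⊕ M2, so the key drops out. Then M2 = (M1 ⊕ M2) ⊕ M1 over the first 10 bytes.
byte 0: (8c ⊕ bd) ⊕ 73 = 31 ⊕ 73 = 42
byte 1: (23 ⊕ c5) ⊕ 65 = e6 ⊕ 65 = 83
byte 2: (e5 ⊕ bf) ⊕ 63 = 5a ⊕ 63 = 39
byte 3: (d5 ⊕ e6) ⊕ 72 = 33 ⊕ 72 = 41
byte 4: (38 ⊕ 70) ⊕ 65 = 48 ⊕ 65 = 2d
byte 5: (8d ⊕ ed) ⊕ 74 = 60 ⊕ 74 = 14
byte 6: (54 ⊕ 1a) ⊕ 20 = 4e ⊕ 20 = 6e
byte 7: (92 ⊕ b2) ⊕ 48 = 20 ⊕ 48 = 68
byte 8: (ed ⊕ aa) ⊕ 54 = 47 ⊕ 54 = 13
byte 9: (f1 ⊕ 78) ⊕ 54 = 89 ⊕ 54 = dd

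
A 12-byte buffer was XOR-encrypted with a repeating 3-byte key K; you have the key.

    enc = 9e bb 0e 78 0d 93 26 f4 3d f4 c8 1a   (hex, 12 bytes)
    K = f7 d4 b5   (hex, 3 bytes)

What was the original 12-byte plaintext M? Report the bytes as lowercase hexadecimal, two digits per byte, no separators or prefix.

The 3-byte key repeats, so the effective keystream is f7 d4 b5 f7 d4 b5 f7 d4 b5 f7 d4 b5.
byte 0: 9e ⊕ f7 = 69
byte 1: bb ⊕ d4 = 6f
byte 2: 0e ⊕ b5 = bb
byte 3: 78 ⊕ f7 = 8f
byte 4: 0d ⊕ d4 = d9
byte 5: 93 ⊕ b5 = 26
byte 6: 26 ⊕ f7 = d1
byte 7: f4 ⊕ d4 = 20
byte 8: 3d ⊕ b5 = 88
byte 9: f4 ⊕ f7 = 03
byte 10: c8 ⊕ d4 = 1c
byte 11: 1a ⊕ b5 = af

696fbb8fd926d12088031caf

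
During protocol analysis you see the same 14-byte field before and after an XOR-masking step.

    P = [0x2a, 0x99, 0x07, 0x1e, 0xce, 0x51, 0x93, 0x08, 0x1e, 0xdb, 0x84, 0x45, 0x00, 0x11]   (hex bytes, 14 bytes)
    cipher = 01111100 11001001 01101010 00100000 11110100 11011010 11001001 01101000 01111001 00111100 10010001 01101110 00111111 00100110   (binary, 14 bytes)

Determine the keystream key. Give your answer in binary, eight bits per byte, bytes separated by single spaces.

01010110 01010000 01101101 00111110 00111010 10001011 01011010 01100000 01100111 11100111 00010101 00101011 00111111 00110111

Since cipher = P ⊕ key, XORing both sides with P gives key = P ⊕ cipher.
byte 0: 2a ^ 7c = 56
byte 1: 99 ^ c9 = 50
byte 2: 07 ^ 6a = 6d
byte 3: 1e ^ 20 = 3e
byte 4: ce ^ f4 = 3a
byte 5: 51 ^ da = 8b
byte 6: 93 ^ c9 = 5a
byte 7: 08 ^ 68 = 60
byte 8: 1e ^ 79 = 67
byte 9: db ^ 3c = e7
byte 10: 84 ^ 91 = 15
byte 11: 45 ^ 6e = 2b
byte 12: 00 ^ 3f = 3f
byte 13: 11 ^ 26 = 37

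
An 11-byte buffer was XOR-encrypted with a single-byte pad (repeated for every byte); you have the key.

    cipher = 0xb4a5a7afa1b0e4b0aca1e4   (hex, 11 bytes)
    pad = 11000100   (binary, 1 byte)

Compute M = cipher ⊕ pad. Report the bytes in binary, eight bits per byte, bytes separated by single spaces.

01110000 01100001 01100011 01101011 01100101 01110100 00100000 01110100 01101000 01100101 00100000

The 1-byte key repeats, so the effective keystream is c4 c4 c4 c4 c4 c4 c4 c4 c4 c4 c4.
byte 0: b4 ^ c4 = 70
byte 1: a5 ^ c4 = 61
byte 2: a7 ^ c4 = 63
byte 3: af ^ c4 = 6b
byte 4: a1 ^ c4 = 65
byte 5: b0 ^ c4 = 74
byte 6: e4 ^ c4 = 20
byte 7: b0 ^ c4 = 74
byte 8: ac ^ c4 = 68
byte 9: a1 ^ c4 = 65
byte 10: e4 ^ c4 = 20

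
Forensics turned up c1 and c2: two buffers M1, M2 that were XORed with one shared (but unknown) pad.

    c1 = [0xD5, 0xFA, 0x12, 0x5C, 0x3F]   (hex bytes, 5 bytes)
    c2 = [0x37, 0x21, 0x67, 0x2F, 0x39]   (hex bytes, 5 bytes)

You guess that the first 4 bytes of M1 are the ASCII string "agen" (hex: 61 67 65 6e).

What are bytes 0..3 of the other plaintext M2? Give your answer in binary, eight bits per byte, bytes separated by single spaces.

First, c1 ⊕ c2 = (M1 ⊕ K) ⊕ (M2 ⊕ K) = M1 ⊕ M2, so the key drops out. Then M2 = (M1 ⊕ M2) ⊕ M1 over the first 4 bytes.
byte 0: (d5 xor 37) xor 61 = e2 xor 61 = 83
byte 1: (fa xor 21) xor 67 = db xor 67 = bc
byte 2: (12 xor 67) xor 65 = 75 xor 65 = 10
byte 3: (5c xor 2f) xor 6e = 73 xor 6e = 1d

10000011 10111100 00010000 00011101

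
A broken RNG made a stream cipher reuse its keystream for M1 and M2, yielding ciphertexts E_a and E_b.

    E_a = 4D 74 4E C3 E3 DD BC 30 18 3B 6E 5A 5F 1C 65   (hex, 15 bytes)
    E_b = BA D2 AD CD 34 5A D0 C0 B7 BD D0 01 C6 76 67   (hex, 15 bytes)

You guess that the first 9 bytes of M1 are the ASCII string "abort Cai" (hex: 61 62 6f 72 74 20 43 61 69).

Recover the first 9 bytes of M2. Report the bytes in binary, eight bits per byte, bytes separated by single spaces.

First, E_a ⊕ E_b = (M1 ⊕ K) ⊕ (M2 ⊕ K) = M1 ⊕ M2, so the key drops out. Then M2 = (M1 ⊕ M2) ⊕ M1 over the first 9 bytes.
byte 0: (4d xor ba) xor 61 = f7 xor 61 = 96
byte 1: (74 xor d2) xor 62 = a6 xor 62 = c4
byte 2: (4e xor ad) xor 6f = e3 xor 6f = 8c
byte 3: (c3 xor cd) xor 72 = 0e xor 72 = 7c
byte 4: (e3 xor 34) xor 74 = d7 xor 74 = a3
byte 5: (dd xor 5a) xor 20 = 87 xor 20 = a7
byte 6: (bc xor d0) xor 43 = 6c xor 43 = 2f
byte 7: (30 xor c0) xor 61 = f0 xor 61 = 91
byte 8: (18 xor b7) xor 69 = af xor 69 = c6

10010110 11000100 10001100 01111100 10100011 10100111 00101111 10010001 11000110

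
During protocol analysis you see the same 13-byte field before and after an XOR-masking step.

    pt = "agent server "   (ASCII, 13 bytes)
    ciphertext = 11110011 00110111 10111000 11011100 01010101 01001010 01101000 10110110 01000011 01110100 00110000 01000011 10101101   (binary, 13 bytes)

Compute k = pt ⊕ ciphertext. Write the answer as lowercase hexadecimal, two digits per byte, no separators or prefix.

9250ddb2216a1bd3310255318d

Since ciphertext = pt ⊕ k, XORing both sides with pt gives k = pt ⊕ ciphertext.
61 xor f3 = 92
67 xor 37 = 50
65 xor b8 = dd
6e xor dc = b2
74 xor 55 = 21
20 xor 4a = 6a
73 xor 68 = 1b
65 xor b6 = d3
72 xor 43 = 31
76 xor 74 = 02
65 xor 30 = 55
72 xor 43 = 31
20 xor ad = 8d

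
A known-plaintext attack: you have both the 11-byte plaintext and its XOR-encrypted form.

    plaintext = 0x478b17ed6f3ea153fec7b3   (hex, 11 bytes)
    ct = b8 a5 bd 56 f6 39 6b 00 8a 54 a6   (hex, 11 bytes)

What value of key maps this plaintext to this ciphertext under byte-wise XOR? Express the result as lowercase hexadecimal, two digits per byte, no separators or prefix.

ff2eaabb9907ca53749315

Since ct = plaintext ⊕ key, XORing both sides with plaintext gives key = plaintext ⊕ ct.
01000111 ⊕ 10111000 = 11111111
10001011 ⊕ 10100101 = 00101110
00010111 ⊕ 10111101 = 10101010
11101101 ⊕ 01010110 = 10111011
01101111 ⊕ 11110110 = 10011001
00111110 ⊕ 00111001 = 00000111
10100001 ⊕ 01101011 = 11001010
01010011 ⊕ 00000000 = 01010011
11111110 ⊕ 10001010 = 01110100
11000111 ⊕ 01010100 = 10010011
10110011 ⊕ 10100110 = 00010101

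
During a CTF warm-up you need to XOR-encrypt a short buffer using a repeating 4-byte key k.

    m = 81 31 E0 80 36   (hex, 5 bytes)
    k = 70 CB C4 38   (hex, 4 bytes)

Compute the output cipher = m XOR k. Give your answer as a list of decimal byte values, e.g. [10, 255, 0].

The 4-byte key repeats, so the effective keystream is 70 cb c4 38 70.
byte 0: 81 ⊕ 70 = f1
byte 1: 31 ⊕ cb = fa
byte 2: e0 ⊕ c4 = 24
byte 3: 80 ⊕ 38 = b8
byte 4: 36 ⊕ 70 = 46

[241, 250, 36, 184, 70]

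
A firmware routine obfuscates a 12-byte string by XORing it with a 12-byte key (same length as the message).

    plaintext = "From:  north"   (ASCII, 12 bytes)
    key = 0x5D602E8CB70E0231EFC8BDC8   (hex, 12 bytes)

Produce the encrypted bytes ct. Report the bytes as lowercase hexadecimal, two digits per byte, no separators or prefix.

1b1241e18d2e225f80bac9a0

byte 0: 46 xor 5d = 1b
byte 1: 72 xor 60 = 12
byte 2: 6f xor 2e = 41
byte 3: 6d xor 8c = e1
byte 4: 3a xor b7 = 8d
byte 5: 20 xor 0e = 2e
byte 6: 20 xor 02 = 22
byte 7: 6e xor 31 = 5f
byte 8: 6f xor ef = 80
byte 9: 72 xor c8 = ba
byte 10: 74 xor bd = c9
byte 11: 68 xor c8 = a0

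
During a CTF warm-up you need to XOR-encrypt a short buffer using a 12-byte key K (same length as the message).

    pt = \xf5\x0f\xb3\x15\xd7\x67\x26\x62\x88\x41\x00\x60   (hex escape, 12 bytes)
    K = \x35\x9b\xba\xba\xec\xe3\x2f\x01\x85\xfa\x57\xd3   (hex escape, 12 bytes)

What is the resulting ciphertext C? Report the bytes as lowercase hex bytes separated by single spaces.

f5 ⊕ 35 = c0
0f ⊕ 9b = 94
b3 ⊕ ba = 09
15 ⊕ ba = af
d7 ⊕ ec = 3b
67 ⊕ e3 = 84
26 ⊕ 2f = 09
62 ⊕ 01 = 63
88 ⊕ 85 = 0d
41 ⊕ fa = bb
00 ⊕ 57 = 57
60 ⊕ d3 = b3

c0 94 09 af 3b 84 09 63 0d bb 57 b3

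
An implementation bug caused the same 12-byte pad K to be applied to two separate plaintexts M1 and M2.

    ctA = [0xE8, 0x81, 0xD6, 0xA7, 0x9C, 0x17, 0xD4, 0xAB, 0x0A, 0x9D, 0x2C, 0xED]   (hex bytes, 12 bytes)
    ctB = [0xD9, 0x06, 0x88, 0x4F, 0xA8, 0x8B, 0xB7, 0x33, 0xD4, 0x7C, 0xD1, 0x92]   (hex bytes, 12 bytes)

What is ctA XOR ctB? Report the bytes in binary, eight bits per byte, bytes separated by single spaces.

ctA ⊕ ctB = (M1 ⊕ K) ⊕ (M2 ⊕ K) = M1 ⊕ M2 — the shared key cancels under XOR.
e8 ⊕ d9 = 31
81 ⊕ 06 = 87
d6 ⊕ 88 = 5e
a7 ⊕ 4f = e8
9c ⊕ a8 = 34
17 ⊕ 8b = 9c
d4 ⊕ b7 = 63
ab ⊕ 33 = 98
0a ⊕ d4 = de
9d ⊕ 7c = e1
2c ⊕ d1 = fd
ed ⊕ 92 = 7f

00110001 10000111 01011110 11101000 00110100 10011100 01100011 10011000 11011110 11100001 11111101 01111111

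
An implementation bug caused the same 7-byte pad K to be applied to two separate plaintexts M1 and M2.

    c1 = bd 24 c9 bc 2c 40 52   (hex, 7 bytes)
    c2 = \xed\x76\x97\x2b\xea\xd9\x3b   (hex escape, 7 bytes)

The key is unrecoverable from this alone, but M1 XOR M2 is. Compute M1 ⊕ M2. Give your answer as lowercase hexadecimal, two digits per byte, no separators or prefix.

50525e97c69969

c1 ⊕ c2 = (M1 ⊕ K) ⊕ (M2 ⊕ K) = M1 ⊕ M2 — the shared key cancels under XOR.
189 ^ 237 =  80
 36 ^ 118 =  82
201 ^ 151 =  94
188 ^  43 = 151
 44 ^ 234 = 198
 64 ^ 217 = 153
 82 ^  59 = 105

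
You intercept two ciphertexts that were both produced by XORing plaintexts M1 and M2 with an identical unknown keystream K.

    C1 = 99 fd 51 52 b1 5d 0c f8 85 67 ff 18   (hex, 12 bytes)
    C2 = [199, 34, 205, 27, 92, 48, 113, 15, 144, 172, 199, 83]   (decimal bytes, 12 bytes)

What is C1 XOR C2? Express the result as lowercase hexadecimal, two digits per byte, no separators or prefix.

5edf9c49ed6d7df715cb384b

C1 ⊕ C2 = (M1 ⊕ K) ⊕ (M2 ⊕ K) = M1 ⊕ M2 — the shared key cancels under XOR.
byte 0: 99 ⊕ c7 = 5e
byte 1: fd ⊕ 22 = df
byte 2: 51 ⊕ cd = 9c
byte 3: 52 ⊕ 1b = 49
byte 4: b1 ⊕ 5c = ed
byte 5: 5d ⊕ 30 = 6d
byte 6: 0c ⊕ 71 = 7d
byte 7: f8 ⊕ 0f = f7
byte 8: 85 ⊕ 90 = 15
byte 9: 67 ⊕ ac = cb
byte 10: ff ⊕ c7 = 38
byte 11: 18 ⊕ 53 = 4b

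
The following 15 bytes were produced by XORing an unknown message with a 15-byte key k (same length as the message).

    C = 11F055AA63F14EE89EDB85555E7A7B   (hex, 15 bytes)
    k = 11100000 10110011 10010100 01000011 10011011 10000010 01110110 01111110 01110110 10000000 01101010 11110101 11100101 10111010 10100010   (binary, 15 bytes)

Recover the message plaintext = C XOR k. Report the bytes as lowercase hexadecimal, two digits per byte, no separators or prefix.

f143c1e9f8733896e85befa0bbc0d9

XOR is its own inverse, so applying the key byte-wise gives the result directly.
byte 0: 11 XOR e0 = f1
byte 1: f0 XOR b3 = 43
byte 2: 55 XOR 94 = c1
byte 3: aa XOR 43 = e9
byte 4: 63 XOR 9b = f8
byte 5: f1 XOR 82 = 73
byte 6: 4e XOR 76 = 38
byte 7: e8 XOR 7e = 96
byte 8: 9e XOR 76 = e8
byte 9: db XOR 80 = 5b
byte 10: 85 XOR 6a = ef
byte 11: 55 XOR f5 = a0
byte 12: 5e XOR e5 = bb
byte 13: 7a XOR ba = c0
byte 14: 7b XOR a2 = d9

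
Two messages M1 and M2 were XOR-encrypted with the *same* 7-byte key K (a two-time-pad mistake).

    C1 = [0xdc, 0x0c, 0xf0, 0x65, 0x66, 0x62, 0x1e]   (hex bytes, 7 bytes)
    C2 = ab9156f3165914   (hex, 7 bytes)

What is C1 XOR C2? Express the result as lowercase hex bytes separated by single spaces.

C1 ⊕ C2 = (M1 ⊕ K) ⊕ (M2 ⊕ K) = M1 ⊕ M2 — the shared key cancels under XOR.
dc XOR ab = 77
0c XOR 91 = 9d
f0 XOR 56 = a6
65 XOR f3 = 96
66 XOR 16 = 70
62 XOR 59 = 3b
1e XOR 14 = 0a

77 9d a6 96 70 3b 0a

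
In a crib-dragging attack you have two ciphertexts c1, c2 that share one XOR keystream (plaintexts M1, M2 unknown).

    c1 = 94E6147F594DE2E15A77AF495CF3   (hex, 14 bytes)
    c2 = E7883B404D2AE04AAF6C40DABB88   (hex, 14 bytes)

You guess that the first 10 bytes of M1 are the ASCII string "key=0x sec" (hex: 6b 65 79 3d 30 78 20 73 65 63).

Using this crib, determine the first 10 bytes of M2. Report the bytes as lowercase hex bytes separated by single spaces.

18 0b 56 02 24 1f 22 d8 90 78

First, c1 ⊕ c2 = (M1 ⊕ K) ⊕ (M2 ⊕ K) = M1 ⊕ M2, so the key drops out. Then M2 = (M1 ⊕ M2) ⊕ M1 over the first 10 bytes.
byte 0: (94 XOR e7) XOR 6b = 73 XOR 6b = 18
byte 1: (e6 XOR 88) XOR 65 = 6e XOR 65 = 0b
byte 2: (14 XOR 3b) XOR 79 = 2f XOR 79 = 56
byte 3: (7f XOR 40) XOR 3d = 3f XOR 3d = 02
byte 4: (59 XOR 4d) XOR 30 = 14 XOR 30 = 24
byte 5: (4d XOR 2a) XOR 78 = 67 XOR 78 = 1f
byte 6: (e2 XOR e0) XOR 20 = 02 XOR 20 = 22
byte 7: (e1 XOR 4a) XOR 73 = ab XOR 73 = d8
byte 8: (5a XOR af) XOR 65 = f5 XOR 65 = 90
byte 9: (77 XOR 6c) XOR 63 = 1b XOR 63 = 78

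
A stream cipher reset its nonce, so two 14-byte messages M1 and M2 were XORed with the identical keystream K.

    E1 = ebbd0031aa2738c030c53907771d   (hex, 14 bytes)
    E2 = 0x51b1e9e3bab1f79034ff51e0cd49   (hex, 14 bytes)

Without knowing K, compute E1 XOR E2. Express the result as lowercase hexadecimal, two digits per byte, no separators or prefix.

ba0ce9d21096cf50043a68e7ba54

E1 ⊕ E2 = (M1 ⊕ K) ⊕ (M2 ⊕ K) = M1 ⊕ M2 — the shared key cancels under XOR.
11101011 ^ 01010001 = 10111010
10111101 ^ 10110001 = 00001100
00000000 ^ 11101001 = 11101001
00110001 ^ 11100011 = 11010010
10101010 ^ 10111010 = 00010000
00100111 ^ 10110001 = 10010110
00111000 ^ 11110111 = 11001111
11000000 ^ 10010000 = 01010000
00110000 ^ 00110100 = 00000100
11000101 ^ 11111111 = 00111010
00111001 ^ 01010001 = 01101000
00000111 ^ 11100000 = 11100111
01110111 ^ 11001101 = 10111010
00011101 ^ 01001001 = 01010100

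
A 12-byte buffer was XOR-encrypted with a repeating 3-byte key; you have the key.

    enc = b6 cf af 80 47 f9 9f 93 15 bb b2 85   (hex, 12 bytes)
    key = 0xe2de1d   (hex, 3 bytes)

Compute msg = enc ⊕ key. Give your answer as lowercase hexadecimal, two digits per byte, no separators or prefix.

5411b26299e47d4d08596c98

The 3-byte key repeats, so the effective keystream is e2 de 1d e2 de 1d e2 de 1d e2 de 1d.
byte 0: b6 XOR e2 = 54
byte 1: cf XOR de = 11
byte 2: af XOR 1d = b2
byte 3: 80 XOR e2 = 62
byte 4: 47 XOR de = 99
byte 5: f9 XOR 1d = e4
byte 6: 9f XOR e2 = 7d
byte 7: 93 XOR de = 4d
byte 8: 15 XOR 1d = 08
byte 9: bb XOR e2 = 59
byte 10: b2 XOR de = 6c
byte 11: 85 XOR 1d = 98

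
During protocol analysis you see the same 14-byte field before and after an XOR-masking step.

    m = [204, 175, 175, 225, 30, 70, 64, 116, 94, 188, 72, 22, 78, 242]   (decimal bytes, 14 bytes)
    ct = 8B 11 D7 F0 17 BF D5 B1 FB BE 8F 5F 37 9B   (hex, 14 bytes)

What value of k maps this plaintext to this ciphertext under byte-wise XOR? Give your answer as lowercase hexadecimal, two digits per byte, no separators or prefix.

Since ct = m ⊕ k, XORing both sides with m gives k = m ⊕ ct.
byte 0: 11001100 ⊕ 10001011 = 01000111
byte 1: 10101111 ⊕ 00010001 = 10111110
byte 2: 10101111 ⊕ 11010111 = 01111000
byte 3: 11100001 ⊕ 11110000 = 00010001
byte 4: 00011110 ⊕ 00010111 = 00001001
byte 5: 01000110 ⊕ 10111111 = 11111001
byte 6: 01000000 ⊕ 11010101 = 10010101
byte 7: 01110100 ⊕ 10110001 = 11000101
byte 8: 01011110 ⊕ 11111011 = 10100101
byte 9: 10111100 ⊕ 10111110 = 00000010
byte 10: 01001000 ⊕ 10001111 = 11000111
byte 11: 00010110 ⊕ 01011111 = 01001001
byte 12: 01001110 ⊕ 00110111 = 01111001
byte 13: 11110010 ⊕ 10011011 = 01101001

47be781109f995c5a502c7497969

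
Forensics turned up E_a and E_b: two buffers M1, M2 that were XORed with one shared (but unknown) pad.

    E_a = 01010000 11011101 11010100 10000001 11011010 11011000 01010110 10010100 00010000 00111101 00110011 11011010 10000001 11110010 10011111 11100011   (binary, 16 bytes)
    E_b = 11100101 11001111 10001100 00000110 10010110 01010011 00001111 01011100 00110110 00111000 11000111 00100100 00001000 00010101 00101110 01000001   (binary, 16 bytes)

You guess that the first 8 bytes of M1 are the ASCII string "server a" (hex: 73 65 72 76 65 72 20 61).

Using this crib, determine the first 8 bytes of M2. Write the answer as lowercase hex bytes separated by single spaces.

c6 77 2a f1 29 f9 79 a9

First, E_a ⊕ E_b = (M1 ⊕ K) ⊕ (M2 ⊕ K) = M1 ⊕ M2, so the key drops out. Then M2 = (M1 ⊕ M2) ⊕ M1 over the first 8 bytes.
byte 0: (50 XOR e5) XOR 73 = b5 XOR 73 = c6
byte 1: (dd XOR cf) XOR 65 = 12 XOR 65 = 77
byte 2: (d4 XOR 8c) XOR 72 = 58 XOR 72 = 2a
byte 3: (81 XOR 06) XOR 76 = 87 XOR 76 = f1
byte 4: (da XOR 96) XOR 65 = 4c XOR 65 = 29
byte 5: (d8 XOR 53) XOR 72 = 8b XOR 72 = f9
byte 6: (56 XOR 0f) XOR 20 = 59 XOR 20 = 79
byte 7: (94 XOR 5c) XOR 61 = c8 XOR 61 = a9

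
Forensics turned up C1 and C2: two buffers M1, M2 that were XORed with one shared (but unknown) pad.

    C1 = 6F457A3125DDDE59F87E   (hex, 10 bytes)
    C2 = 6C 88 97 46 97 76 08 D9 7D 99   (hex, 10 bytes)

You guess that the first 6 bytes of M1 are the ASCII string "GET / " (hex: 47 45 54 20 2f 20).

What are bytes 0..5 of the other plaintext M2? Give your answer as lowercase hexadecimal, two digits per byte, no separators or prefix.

First, C1 ⊕ C2 = (M1 ⊕ K) ⊕ (M2 ⊕ K) = M1 ⊕ M2, so the key drops out. Then M2 = (M1 ⊕ M2) ⊕ M1 over the first 6 bytes.
byte 0: (6f ⊕ 6c) ⊕ 47 = 03 ⊕ 47 = 44
byte 1: (45 ⊕ 88) ⊕ 45 = cd ⊕ 45 = 88
byte 2: (7a ⊕ 97) ⊕ 54 = ed ⊕ 54 = b9
byte 3: (31 ⊕ 46) ⊕ 20 = 77 ⊕ 20 = 57
byte 4: (25 ⊕ 97) ⊕ 2f = b2 ⊕ 2f = 9d
byte 5: (dd ⊕ 76) ⊕ 20 = ab ⊕ 20 = 8b

4488b9579d8b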